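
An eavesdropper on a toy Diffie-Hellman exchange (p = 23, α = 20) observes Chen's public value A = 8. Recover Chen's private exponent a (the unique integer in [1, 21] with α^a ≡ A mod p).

Try successive powers of 20 modulo 23:
20^1 ≡ 20
20^2 ≡ 9
20^3 ≡ 19
20^4 ≡ 12
20^5 ≡ 10
20^6 ≡ 16
20^7 ≡ 21
20^8 ≡ 6
20^9 ≡ 5
20^10 ≡ 8
Found: a = 10.

10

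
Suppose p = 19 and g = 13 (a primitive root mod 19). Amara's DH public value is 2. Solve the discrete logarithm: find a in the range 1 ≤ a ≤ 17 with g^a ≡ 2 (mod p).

11

Try successive powers of 13 modulo 19:
13^1 ≡ 13
13^2 ≡ 17
13^3 ≡ 12
13^4 ≡ 4
13^5 ≡ 14
13^6 ≡ 11
13^7 ≡ 10
13^8 ≡ 16
13^9 ≡ 18
13^10 ≡ 6
13^11 ≡ 2
Found: a = 11.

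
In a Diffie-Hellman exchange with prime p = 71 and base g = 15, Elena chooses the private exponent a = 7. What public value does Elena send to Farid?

Public value = 15^7 mod 71.
15^1 ≡ 15 (mod 71)
15^2 = (15^1)^2 ≡ 15^2 = 225 ≡ 12 (mod 71)
15^4 = (15^2)^2 ≡ 12^2 = 144 ≡ 2 (mod 71)
15^7 = 15^4 · 15^2 · 15^1 ≡ 2 · 12 · 15 ≡ 5 (mod 71).

5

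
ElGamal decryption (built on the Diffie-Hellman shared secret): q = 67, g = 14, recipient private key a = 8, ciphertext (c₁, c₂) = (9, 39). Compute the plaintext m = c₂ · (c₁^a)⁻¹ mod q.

23

Shared mask s = c₁^a mod q = 9^8 mod 67.
9^1 ≡ 9 (mod 67)
9^2 = (9^1)^2 ≡ 9^2 = 81 ≡ 14 (mod 67)
9^4 = (9^2)^2 ≡ 14^2 = 196 ≡ 62 (mod 67)
9^8 = (9^4)^2 ≡ 62^2 = 3844 ≡ 25 (mod 67)
So s = 25; s⁻¹ ≡ 59 (mod 67).
m = c₂ · s⁻¹ mod 67 = 39 · 59 mod 67 = 23.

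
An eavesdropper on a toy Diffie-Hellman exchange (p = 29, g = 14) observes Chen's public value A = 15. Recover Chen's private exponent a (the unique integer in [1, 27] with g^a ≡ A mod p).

Try successive powers of 14 modulo 29:
14^1 ≡ 14
14^2 ≡ 22
14^3 ≡ 18
14^4 ≡ 20
14^5 ≡ 19
14^6 ≡ 5
14^7 ≡ 12
14^8 ≡ 23
14^9 ≡ 3
14^10 ≡ 13
14^11 ≡ 8
14^12 ≡ 25
14^13 ≡ 2
14^14 ≡ 28
14^15 ≡ 15
Found: a = 15.

15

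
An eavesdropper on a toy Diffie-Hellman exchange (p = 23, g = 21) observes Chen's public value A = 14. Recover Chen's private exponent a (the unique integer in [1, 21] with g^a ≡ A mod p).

Try successive powers of 21 modulo 23:
21^1 ≡ 21
21^2 ≡ 4
21^3 ≡ 15
21^4 ≡ 16
21^5 ≡ 14
Found: a = 5.

5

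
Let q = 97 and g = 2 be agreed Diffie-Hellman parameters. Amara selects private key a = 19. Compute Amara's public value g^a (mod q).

3

Public value = 2^19 (mod 97).
2^1 ≡ 2 (mod 97)
2^2 = (2^1)^2 ≡ 2^2 = 4 ≡ 4 (mod 97)
2^4 = (2^2)^2 ≡ 4^2 = 16 ≡ 16 (mod 97)
2^8 = (2^4)^2 ≡ 16^2 = 256 ≡ 62 (mod 97)
2^16 = (2^8)^2 ≡ 62^2 = 3844 ≡ 61 (mod 97)
2^19 = 2^16 · 2^2 · 2^1 ≡ 61 · 4 · 2 ≡ 3 (mod 97).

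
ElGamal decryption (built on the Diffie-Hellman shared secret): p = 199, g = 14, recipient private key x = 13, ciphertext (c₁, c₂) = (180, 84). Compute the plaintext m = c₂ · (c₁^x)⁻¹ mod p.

Shared mask s = c₁^x mod p = 180^13 mod 199.
180^1 ≡ 180 (mod 199)
180^2 = (180^1)^2 ≡ 180^2 = 32400 ≡ 162 (mod 199)
180^4 = (180^2)^2 ≡ 162^2 = 26244 ≡ 175 (mod 199)
180^8 = (180^4)^2 ≡ 175^2 = 30625 ≡ 178 (mod 199)
180^13 = 180^8 · 180^4 · 180^1 ≡ 178 · 175 · 180 ≡ 175 (mod 199).
So s = 175; s⁻¹ ≡ 58 (mod 199).
m = c₂ · s⁻¹ mod 199 = 84 · 58 mod 199 = 96.

96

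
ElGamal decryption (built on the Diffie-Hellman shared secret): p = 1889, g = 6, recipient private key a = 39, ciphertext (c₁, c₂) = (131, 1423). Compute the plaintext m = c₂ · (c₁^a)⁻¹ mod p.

1700

Shared mask s = c₁^a mod p = 131^39 mod 1889.
131^1 ≡ 131 (mod 1889)
131^2 = (131^1)^2 ≡ 131^2 = 17161 ≡ 160 (mod 1889)
131^4 = (131^2)^2 ≡ 160^2 = 25600 ≡ 1043 (mod 1889)
131^8 = (131^4)^2 ≡ 1043^2 = 1087849 ≡ 1674 (mod 1889)
131^16 = (131^8)^2 ≡ 1674^2 = 2802276 ≡ 889 (mod 1889)
131^32 = (131^16)^2 ≡ 889^2 = 790321 ≡ 719 (mod 1889)
131^39 = 131^32 · 131^4 · 131^2 · 131^1 ≡ 719 · 1043 · 160 · 131 ≡ 882 (mod 1889).
So s = 882; s⁻¹ ≡ 272 (mod 1889).
m = c₂ · s⁻¹ mod 1889 = 1423 · 272 mod 1889 = 1700.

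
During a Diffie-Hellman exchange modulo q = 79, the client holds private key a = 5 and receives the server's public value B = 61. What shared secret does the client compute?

Shared key K = 61^5 mod 79.
61^1 ≡ 61 (mod 79)
61^2 = (61^1)^2 ≡ 61^2 = 3721 ≡ 8 (mod 79)
61^4 = (61^2)^2 ≡ 8^2 = 64 ≡ 64 (mod 79)
61^5 = 61^4 · 61^1 ≡ 64 · 61 ≡ 33 (mod 79).

33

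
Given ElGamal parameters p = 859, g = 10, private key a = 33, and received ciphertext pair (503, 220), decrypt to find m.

101

Shared mask s = c₁^a mod p = 503^33 mod 859.
503^1 ≡ 503 (mod 859)
503^2 = (503^1)^2 ≡ 503^2 = 253009 ≡ 463 (mod 859)
503^4 = (503^2)^2 ≡ 463^2 = 214369 ≡ 478 (mod 859)
503^8 = (503^4)^2 ≡ 478^2 = 228484 ≡ 849 (mod 859)
503^16 = (503^8)^2 ≡ 849^2 = 720801 ≡ 100 (mod 859)
503^32 = (503^16)^2 ≡ 100^2 = 10000 ≡ 551 (mod 859)
503^33 = 503^32 · 503^1 ≡ 551 · 503 ≡ 555 (mod 859).
So s = 555; s⁻¹ ≡ 551 (mod 859).
m = c₂ · s⁻¹ mod 859 = 220 · 551 mod 859 = 101.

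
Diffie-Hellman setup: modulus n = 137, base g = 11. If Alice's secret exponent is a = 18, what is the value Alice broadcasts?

Public value = 11^18 (mod 137).
11^1 ≡ 11 (mod 137)
11^2 = (11^1)^2 ≡ 11^2 = 121 ≡ 121 (mod 137)
11^4 = (11^2)^2 ≡ 121^2 = 14641 ≡ 119 (mod 137)
11^8 = (11^4)^2 ≡ 119^2 = 14161 ≡ 50 (mod 137)
11^16 = (11^8)^2 ≡ 50^2 = 2500 ≡ 34 (mod 137)
11^18 = 11^16 · 11^2 ≡ 34 · 121 ≡ 4 (mod 137).

4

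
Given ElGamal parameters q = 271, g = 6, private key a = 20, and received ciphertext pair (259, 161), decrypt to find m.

84

Shared mask s = c₁^a mod q = 259^20 mod 271.
259^1 ≡ 259 (mod 271)
259^2 = (259^1)^2 ≡ 259^2 = 67081 ≡ 144 (mod 271)
259^4 = (259^2)^2 ≡ 144^2 = 20736 ≡ 140 (mod 271)
259^8 = (259^4)^2 ≡ 140^2 = 19600 ≡ 88 (mod 271)
259^16 = (259^8)^2 ≡ 88^2 = 7744 ≡ 156 (mod 271)
259^20 = 259^16 · 259^4 ≡ 156 · 140 ≡ 160 (mod 271).
So s = 160; s⁻¹ ≡ 83 (mod 271).
m = c₂ · s⁻¹ mod 271 = 161 · 83 mod 271 = 84.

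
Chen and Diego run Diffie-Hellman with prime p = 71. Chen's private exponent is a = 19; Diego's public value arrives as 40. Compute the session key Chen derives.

Shared key K = 40^19 mod 71.
40^1 ≡ 40 (mod 71)
40^2 = (40^1)^2 ≡ 40^2 = 1600 ≡ 38 (mod 71)
40^4 = (40^2)^2 ≡ 38^2 = 1444 ≡ 24 (mod 71)
40^8 = (40^4)^2 ≡ 24^2 = 576 ≡ 8 (mod 71)
40^16 = (40^8)^2 ≡ 8^2 = 64 ≡ 64 (mod 71)
40^19 = 40^16 · 40^2 · 40^1 ≡ 64 · 38 · 40 ≡ 10 (mod 71).

10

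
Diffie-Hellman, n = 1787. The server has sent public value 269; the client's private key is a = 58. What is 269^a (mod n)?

Shared key K = 269^58 mod 1787.
269^1 ≡ 269 (mod 1787)
269^2 = (269^1)^2 ≡ 269^2 = 72361 ≡ 881 (mod 1787)
269^4 = (269^2)^2 ≡ 881^2 = 776161 ≡ 603 (mod 1787)
269^8 = (269^4)^2 ≡ 603^2 = 363609 ≡ 848 (mod 1787)
269^16 = (269^8)^2 ≡ 848^2 = 719104 ≡ 730 (mod 1787)
269^32 = (269^16)^2 ≡ 730^2 = 532900 ≡ 374 (mod 1787)
269^58 = 269^32 · 269^16 · 269^8 · 269^2 ≡ 374 · 730 · 848 · 881 ≡ 547 (mod 1787).

547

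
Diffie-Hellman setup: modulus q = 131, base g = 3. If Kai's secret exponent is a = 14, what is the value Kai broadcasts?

28

Public value = 3^14 mod 131.
3^1 ≡ 3 (mod 131)
3^2 = (3^1)^2 ≡ 3^2 = 9 ≡ 9 (mod 131)
3^4 = (3^2)^2 ≡ 9^2 = 81 ≡ 81 (mod 131)
3^8 = (3^4)^2 ≡ 81^2 = 6561 ≡ 11 (mod 131)
3^14 = 3^8 · 3^4 · 3^2 ≡ 11 · 81 · 9 ≡ 28 (mod 131).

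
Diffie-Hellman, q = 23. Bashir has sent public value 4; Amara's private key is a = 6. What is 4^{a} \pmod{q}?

2

Shared key K = 4^6 mod 23.
4^1 ≡ 4 (mod 23)
4^2 = (4^1)^2 ≡ 4^2 = 16 ≡ 16 (mod 23)
4^4 = (4^2)^2 ≡ 16^2 = 256 ≡ 3 (mod 23)
4^6 = 4^4 · 4^2 ≡ 3 · 16 ≡ 2 (mod 23).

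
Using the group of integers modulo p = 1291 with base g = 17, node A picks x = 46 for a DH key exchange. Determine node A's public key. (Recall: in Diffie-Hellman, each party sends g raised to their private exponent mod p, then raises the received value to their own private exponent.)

Public value = 17^46 (mod 1291).
17^1 ≡ 17 (mod 1291)
17^2 = (17^1)^2 ≡ 17^2 = 289 ≡ 289 (mod 1291)
17^4 = (17^2)^2 ≡ 289^2 = 83521 ≡ 897 (mod 1291)
17^8 = (17^4)^2 ≡ 897^2 = 804609 ≡ 316 (mod 1291)
17^16 = (17^8)^2 ≡ 316^2 = 99856 ≡ 449 (mod 1291)
17^32 = (17^16)^2 ≡ 449^2 = 201601 ≡ 205 (mod 1291)
17^46 = 17^32 · 17^8 · 17^4 · 17^2 ≡ 205 · 316 · 897 · 289 ≡ 46 (mod 1291).

46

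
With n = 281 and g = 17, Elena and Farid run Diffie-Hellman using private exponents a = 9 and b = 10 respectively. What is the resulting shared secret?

Elena sends A = g^a mod n = 17^9 mod 281.
17^1 ≡ 17 (mod 281)
17^2 = (17^1)^2 ≡ 17^2 = 289 ≡ 8 (mod 281)
17^4 = (17^2)^2 ≡ 8^2 = 64 ≡ 64 (mod 281)
17^8 = (17^4)^2 ≡ 64^2 = 4096 ≡ 162 (mod 281)
17^9 = 17^8 · 17^1 ≡ 162 · 17 ≡ 225 (mod 281).
So A = 225. Farid then computes K = A^b mod n = 225^10 mod 281.
225^1 ≡ 225 (mod 281)
225^2 = (225^1)^2 ≡ 225^2 = 50625 ≡ 45 (mod 281)
225^4 = (225^2)^2 ≡ 45^2 = 2025 ≡ 58 (mod 281)
225^8 = (225^4)^2 ≡ 58^2 = 3364 ≡ 273 (mod 281)
225^10 = 225^8 · 225^2 ≡ 273 · 45 ≡ 202 (mod 281).

202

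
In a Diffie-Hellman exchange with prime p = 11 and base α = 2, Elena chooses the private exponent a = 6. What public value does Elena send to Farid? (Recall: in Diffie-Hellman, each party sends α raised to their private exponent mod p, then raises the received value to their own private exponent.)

9

Public value = 2^6 mod 11.
2^1 ≡ 2 (mod 11)
2^2 = (2^1)^2 ≡ 2^2 = 4 ≡ 4 (mod 11)
2^4 = (2^2)^2 ≡ 4^2 = 16 ≡ 5 (mod 11)
2^6 = 2^4 · 2^2 ≡ 5 · 4 ≡ 9 (mod 11).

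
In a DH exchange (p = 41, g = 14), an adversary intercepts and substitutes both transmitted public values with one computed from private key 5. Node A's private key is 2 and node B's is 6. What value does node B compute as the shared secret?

9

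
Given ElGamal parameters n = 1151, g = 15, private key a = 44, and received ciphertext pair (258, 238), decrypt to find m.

Shared mask s = c₁^a mod n = 258^44 mod 1151.
258^1 ≡ 258 (mod 1151)
258^2 = (258^1)^2 ≡ 258^2 = 66564 ≡ 957 (mod 1151)
258^4 = (258^2)^2 ≡ 957^2 = 915849 ≡ 804 (mod 1151)
258^8 = (258^4)^2 ≡ 804^2 = 646416 ≡ 705 (mod 1151)
258^16 = (258^8)^2 ≡ 705^2 = 497025 ≡ 944 (mod 1151)
258^32 = (258^16)^2 ≡ 944^2 = 891136 ≡ 262 (mod 1151)
258^44 = 258^32 · 258^8 · 258^4 ≡ 262 · 705 · 804 ≡ 216 (mod 1151).
So s = 216; s⁻¹ ≡ 389 (mod 1151).
m = c₂ · s⁻¹ mod 1151 = 238 · 389 mod 1151 = 502.

502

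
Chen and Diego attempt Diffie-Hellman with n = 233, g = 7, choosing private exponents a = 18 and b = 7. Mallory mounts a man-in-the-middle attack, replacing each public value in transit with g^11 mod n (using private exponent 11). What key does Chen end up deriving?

Chen receives Mallory's public value M = 7^11 mod 233 instead of the honest one.
7^1 ≡ 7 (mod 233)
7^2 = (7^1)^2 ≡ 7^2 = 49 ≡ 49 (mod 233)
7^4 = (7^2)^2 ≡ 49^2 = 2401 ≡ 71 (mod 233)
7^8 = (7^4)^2 ≡ 71^2 = 5041 ≡ 148 (mod 233)
7^11 = 7^8 · 7^2 · 7^1 ≡ 148 · 49 · 7 ≡ 203 (mod 233).
So M = 203. Chen computes K = M^18 mod 233.
203^1 ≡ 203 (mod 233)
203^2 = (203^1)^2 ≡ 203^2 = 41209 ≡ 201 (mod 233)
203^4 = (203^2)^2 ≡ 201^2 = 40401 ≡ 92 (mod 233)
203^8 = (203^4)^2 ≡ 92^2 = 8464 ≡ 76 (mod 233)
203^16 = (203^8)^2 ≡ 76^2 = 5776 ≡ 184 (mod 233)
203^18 = 203^16 · 203^2 ≡ 184 · 201 ≡ 170 (mod 233).

170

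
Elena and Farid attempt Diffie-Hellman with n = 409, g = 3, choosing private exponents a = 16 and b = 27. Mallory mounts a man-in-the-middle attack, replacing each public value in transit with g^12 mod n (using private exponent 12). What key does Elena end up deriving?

30

Elena receives Mallory's public value M = 3^12 mod 409 instead of the honest one.
3^1 ≡ 3 (mod 409)
3^2 = (3^1)^2 ≡ 3^2 = 9 ≡ 9 (mod 409)
3^4 = (3^2)^2 ≡ 9^2 = 81 ≡ 81 (mod 409)
3^8 = (3^4)^2 ≡ 81^2 = 6561 ≡ 17 (mod 409)
3^12 = 3^8 · 3^4 ≡ 17 · 81 ≡ 150 (mod 409).
So M = 150. Elena computes K = M^16 mod 409.
150^1 ≡ 150 (mod 409)
150^2 = (150^1)^2 ≡ 150^2 = 22500 ≡ 5 (mod 409)
150^4 = (150^2)^2 ≡ 5^2 = 25 ≡ 25 (mod 409)
150^8 = (150^4)^2 ≡ 25^2 = 625 ≡ 216 (mod 409)
150^16 = (150^8)^2 ≡ 216^2 = 46656 ≡ 30 (mod 409)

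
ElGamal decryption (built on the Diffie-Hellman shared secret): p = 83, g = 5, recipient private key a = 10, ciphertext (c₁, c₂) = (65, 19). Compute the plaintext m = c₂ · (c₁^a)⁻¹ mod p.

Shared mask s = c₁^a mod p = 65^10 mod 83.
65^1 ≡ 65 (mod 83)
65^2 = (65^1)^2 ≡ 65^2 = 4225 ≡ 75 (mod 83)
65^4 = (65^2)^2 ≡ 75^2 = 5625 ≡ 64 (mod 83)
65^8 = (65^4)^2 ≡ 64^2 = 4096 ≡ 29 (mod 83)
65^10 = 65^8 · 65^2 ≡ 29 · 75 ≡ 17 (mod 83).
So s = 17; s⁻¹ ≡ 44 (mod 83).
m = c₂ · s⁻¹ mod 83 = 19 · 44 mod 83 = 6.

6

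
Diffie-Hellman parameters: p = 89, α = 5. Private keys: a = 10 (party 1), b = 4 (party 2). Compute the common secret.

Party 1 sends A = α^a mod p = 5^10 mod 89.
5^1 ≡ 5 (mod 89)
5^2 = (5^1)^2 ≡ 5^2 = 25 ≡ 25 (mod 89)
5^4 = (5^2)^2 ≡ 25^2 = 625 ≡ 2 (mod 89)
5^8 = (5^4)^2 ≡ 2^2 = 4 ≡ 4 (mod 89)
5^10 = 5^8 · 5^2 ≡ 4 · 25 ≡ 11 (mod 89).
So A = 11. Party 2 then computes K = A^b mod p = 11^4 mod 89.
11^1 ≡ 11 (mod 89)
11^2 = (11^1)^2 ≡ 11^2 = 121 ≡ 32 (mod 89)
11^4 = (11^2)^2 ≡ 32^2 = 1024 ≡ 45 (mod 89)

45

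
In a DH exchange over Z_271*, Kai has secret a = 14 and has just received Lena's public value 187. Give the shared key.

100

Shared key K = 187^14 mod 271.
187^1 ≡ 187 (mod 271)
187^2 = (187^1)^2 ≡ 187^2 = 34969 ≡ 10 (mod 271)
187^4 = (187^2)^2 ≡ 10^2 = 100 ≡ 100 (mod 271)
187^8 = (187^4)^2 ≡ 100^2 = 10000 ≡ 244 (mod 271)
187^14 = 187^8 · 187^4 · 187^2 ≡ 244 · 100 · 10 ≡ 100 (mod 271).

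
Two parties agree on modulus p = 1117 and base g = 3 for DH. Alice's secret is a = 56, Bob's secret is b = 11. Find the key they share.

Bob sends B = g^b mod p = 3^11 mod 1117.
3^1 ≡ 3 (mod 1117)
3^2 = (3^1)^2 ≡ 3^2 = 9 ≡ 9 (mod 1117)
3^4 = (3^2)^2 ≡ 9^2 = 81 ≡ 81 (mod 1117)
3^8 = (3^4)^2 ≡ 81^2 = 6561 ≡ 976 (mod 1117)
3^11 = 3^8 · 3^2 · 3^1 ≡ 976 · 9 · 3 ≡ 661 (mod 1117).
So B = 661. Alice then computes K = B^a mod p = 661^56 mod 1117.
661^1 ≡ 661 (mod 1117)
661^2 = (661^1)^2 ≡ 661^2 = 436921 ≡ 174 (mod 1117)
661^4 = (661^2)^2 ≡ 174^2 = 30276 ≡ 117 (mod 1117)
661^8 = (661^4)^2 ≡ 117^2 = 13689 ≡ 285 (mod 1117)
661^16 = (661^8)^2 ≡ 285^2 = 81225 ≡ 801 (mod 1117)
661^32 = (661^16)^2 ≡ 801^2 = 641601 ≡ 443 (mod 1117)
661^56 = 661^32 · 661^16 · 661^8 ≡ 443 · 801 · 285 ≡ 426 (mod 1117).

426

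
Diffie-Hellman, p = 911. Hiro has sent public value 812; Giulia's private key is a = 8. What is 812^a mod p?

Shared key K = 812^8 mod 911.
812^1 ≡ 812 (mod 911)
812^2 = (812^1)^2 ≡ 812^2 = 659344 ≡ 691 (mod 911)
812^4 = (812^2)^2 ≡ 691^2 = 477481 ≡ 117 (mod 911)
812^8 = (812^4)^2 ≡ 117^2 = 13689 ≡ 24 (mod 911)

24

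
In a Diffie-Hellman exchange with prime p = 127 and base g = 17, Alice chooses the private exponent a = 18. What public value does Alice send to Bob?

64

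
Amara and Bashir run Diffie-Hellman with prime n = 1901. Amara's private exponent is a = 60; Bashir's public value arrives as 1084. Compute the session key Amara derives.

279

Shared key K = 1084^60 mod 1901.
1084^1 ≡ 1084 (mod 1901)
1084^2 = (1084^1)^2 ≡ 1084^2 = 1175056 ≡ 238 (mod 1901)
1084^4 = (1084^2)^2 ≡ 238^2 = 56644 ≡ 1515 (mod 1901)
1084^8 = (1084^4)^2 ≡ 1515^2 = 2295225 ≡ 718 (mod 1901)
1084^16 = (1084^8)^2 ≡ 718^2 = 515524 ≡ 353 (mod 1901)
1084^32 = (1084^16)^2 ≡ 353^2 = 124609 ≡ 1044 (mod 1901)
1084^60 = 1084^32 · 1084^16 · 1084^8 · 1084^4 ≡ 1044 · 353 · 718 · 1515 ≡ 279 (mod 1901).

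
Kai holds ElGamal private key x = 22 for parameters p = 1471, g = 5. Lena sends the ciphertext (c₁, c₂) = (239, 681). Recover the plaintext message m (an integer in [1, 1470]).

425

Shared mask s = c₁^x mod p = 239^22 mod 1471.
239^1 ≡ 239 (mod 1471)
239^2 = (239^1)^2 ≡ 239^2 = 57121 ≡ 1223 (mod 1471)
239^4 = (239^2)^2 ≡ 1223^2 = 1495729 ≡ 1193 (mod 1471)
239^8 = (239^4)^2 ≡ 1193^2 = 1423249 ≡ 792 (mod 1471)
239^16 = (239^8)^2 ≡ 792^2 = 627264 ≡ 618 (mod 1471)
239^22 = 239^16 · 239^4 · 239^2 ≡ 618 · 1193 · 1223 ≡ 1348 (mod 1471).
So s = 1348; s⁻¹ ≡ 586 (mod 1471).
m = c₂ · s⁻¹ mod 1471 = 681 · 586 mod 1471 = 425.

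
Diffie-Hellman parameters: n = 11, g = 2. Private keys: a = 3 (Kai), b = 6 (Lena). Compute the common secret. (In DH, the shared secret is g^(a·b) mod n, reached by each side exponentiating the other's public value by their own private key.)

Kai sends A = g^a mod n = 2^3 mod 11.
2^1 ≡ 2 (mod 11)
2^2 = (2^1)^2 ≡ 2^2 = 4 ≡ 4 (mod 11)
2^3 = 2^2 · 2^1 ≡ 4 · 2 ≡ 8 (mod 11).
So A = 8. Lena then computes K = A^b mod n = 8^6 mod 11.
8^1 ≡ 8 (mod 11)
8^2 = (8^1)^2 ≡ 8^2 = 64 ≡ 9 (mod 11)
8^4 = (8^2)^2 ≡ 9^2 = 81 ≡ 4 (mod 11)
8^6 = 8^4 · 8^2 ≡ 4 · 9 ≡ 3 (mod 11).

3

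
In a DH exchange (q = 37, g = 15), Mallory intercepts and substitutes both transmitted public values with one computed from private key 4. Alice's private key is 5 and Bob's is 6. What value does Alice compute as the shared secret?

Alice receives Mallory's public value M = 15^4 mod 37 instead of the honest one.
15^1 ≡ 15 (mod 37)
15^2 = (15^1)^2 ≡ 15^2 = 225 ≡ 3 (mod 37)
15^4 = (15^2)^2 ≡ 3^2 = 9 ≡ 9 (mod 37)
So M = 9. Alice computes K = M^5 mod 37.
9^1 ≡ 9 (mod 37)
9^2 = (9^1)^2 ≡ 9^2 = 81 ≡ 7 (mod 37)
9^4 = (9^2)^2 ≡ 7^2 = 49 ≡ 12 (mod 37)
9^5 = 9^4 · 9^1 ≡ 12 · 9 ≡ 34 (mod 37).

34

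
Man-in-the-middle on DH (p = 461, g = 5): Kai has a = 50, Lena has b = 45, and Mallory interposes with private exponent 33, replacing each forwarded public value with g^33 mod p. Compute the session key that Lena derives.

322

Lena receives Mallory's public value M = 5^33 mod 461 instead of the honest one.
5^1 ≡ 5 (mod 461)
5^2 = (5^1)^2 ≡ 5^2 = 25 ≡ 25 (mod 461)
5^4 = (5^2)^2 ≡ 25^2 = 625 ≡ 164 (mod 461)
5^8 = (5^4)^2 ≡ 164^2 = 26896 ≡ 158 (mod 461)
5^16 = (5^8)^2 ≡ 158^2 = 24964 ≡ 70 (mod 461)
5^32 = (5^16)^2 ≡ 70^2 = 4900 ≡ 290 (mod 461)
5^33 = 5^32 · 5^1 ≡ 290 · 5 ≡ 67 (mod 461).
So M = 67. Lena computes K = M^45 mod 461.
67^1 ≡ 67 (mod 461)
67^2 = (67^1)^2 ≡ 67^2 = 4489 ≡ 340 (mod 461)
67^4 = (67^2)^2 ≡ 340^2 = 115600 ≡ 350 (mod 461)
67^8 = (67^4)^2 ≡ 350^2 = 122500 ≡ 335 (mod 461)
67^16 = (67^8)^2 ≡ 335^2 = 112225 ≡ 202 (mod 461)
67^32 = (67^16)^2 ≡ 202^2 = 40804 ≡ 236 (mod 461)
67^45 = 67^32 · 67^8 · 67^4 · 67^1 ≡ 236 · 335 · 350 · 67 ≡ 322 (mod 461).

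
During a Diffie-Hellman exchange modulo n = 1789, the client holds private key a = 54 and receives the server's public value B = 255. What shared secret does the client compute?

114

Shared key K = 255^54 mod 1789.
255^1 ≡ 255 (mod 1789)
255^2 = (255^1)^2 ≡ 255^2 = 65025 ≡ 621 (mod 1789)
255^4 = (255^2)^2 ≡ 621^2 = 385641 ≡ 1006 (mod 1789)
255^8 = (255^4)^2 ≡ 1006^2 = 1012036 ≡ 1251 (mod 1789)
255^16 = (255^8)^2 ≡ 1251^2 = 1565001 ≡ 1415 (mod 1789)
255^32 = (255^16)^2 ≡ 1415^2 = 2002225 ≡ 334 (mod 1789)
255^54 = 255^32 · 255^16 · 255^4 · 255^2 ≡ 334 · 1415 · 1006 · 621 ≡ 114 (mod 1789).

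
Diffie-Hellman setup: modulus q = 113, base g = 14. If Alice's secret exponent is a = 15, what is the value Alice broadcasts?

99

Public value = 14^15 (mod 113).
14^1 ≡ 14 (mod 113)
14^2 = (14^1)^2 ≡ 14^2 = 196 ≡ 83 (mod 113)
14^4 = (14^2)^2 ≡ 83^2 = 6889 ≡ 109 (mod 113)
14^8 = (14^4)^2 ≡ 109^2 = 11881 ≡ 16 (mod 113)
14^15 = 14^8 · 14^4 · 14^2 · 14^1 ≡ 16 · 109 · 83 · 14 ≡ 99 (mod 113).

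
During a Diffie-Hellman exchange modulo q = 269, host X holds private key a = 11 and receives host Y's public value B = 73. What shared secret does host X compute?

Shared key K = 73^11 mod 269.
73^1 ≡ 73 (mod 269)
73^2 = (73^1)^2 ≡ 73^2 = 5329 ≡ 218 (mod 269)
73^4 = (73^2)^2 ≡ 218^2 = 47524 ≡ 180 (mod 269)
73^8 = (73^4)^2 ≡ 180^2 = 32400 ≡ 120 (mod 269)
73^11 = 73^8 · 73^2 · 73^1 ≡ 120 · 218 · 73 ≡ 49 (mod 269).

49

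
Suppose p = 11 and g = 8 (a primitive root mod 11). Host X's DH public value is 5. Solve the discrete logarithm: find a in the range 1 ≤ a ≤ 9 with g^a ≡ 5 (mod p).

Try successive powers of 8 modulo 11:
8^1 ≡ 8
8^2 ≡ 9
8^3 ≡ 6
8^4 ≡ 4
8^5 ≡ 10
8^6 ≡ 3
8^7 ≡ 2
8^8 ≡ 5
Found: a = 8.

8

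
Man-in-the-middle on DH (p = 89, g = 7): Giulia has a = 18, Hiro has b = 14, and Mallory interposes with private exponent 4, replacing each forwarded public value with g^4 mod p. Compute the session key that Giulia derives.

39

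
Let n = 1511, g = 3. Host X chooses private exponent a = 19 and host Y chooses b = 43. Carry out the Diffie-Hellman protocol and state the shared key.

Host X sends A = g^a mod n = 3^19 mod 1511.
3^1 ≡ 3 (mod 1511)
3^2 = (3^1)^2 ≡ 3^2 = 9 ≡ 9 (mod 1511)
3^4 = (3^2)^2 ≡ 9^2 = 81 ≡ 81 (mod 1511)
3^8 = (3^4)^2 ≡ 81^2 = 6561 ≡ 517 (mod 1511)
3^16 = (3^8)^2 ≡ 517^2 = 267289 ≡ 1353 (mod 1511)
3^19 = 3^16 · 3^2 · 3^1 ≡ 1353 · 9 · 3 ≡ 267 (mod 1511).
So A = 267. Host Y then computes K = A^b mod n = 267^43 mod 1511.
267^1 ≡ 267 (mod 1511)
267^2 = (267^1)^2 ≡ 267^2 = 71289 ≡ 272 (mod 1511)
267^4 = (267^2)^2 ≡ 272^2 = 73984 ≡ 1456 (mod 1511)
267^8 = (267^4)^2 ≡ 1456^2 = 2119936 ≡ 3 (mod 1511)
267^16 = (267^8)^2 ≡ 3^2 = 9 ≡ 9 (mod 1511)
267^32 = (267^16)^2 ≡ 9^2 = 81 ≡ 81 (mod 1511)
267^43 = 267^32 · 267^8 · 267^2 · 267^1 ≡ 81 · 3 · 272 · 267 ≡ 663 (mod 1511).

663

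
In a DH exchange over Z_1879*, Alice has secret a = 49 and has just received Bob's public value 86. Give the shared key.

194

Shared key K = 86^49 mod 1879.
86^1 ≡ 86 (mod 1879)
86^2 = (86^1)^2 ≡ 86^2 = 7396 ≡ 1759 (mod 1879)
86^4 = (86^2)^2 ≡ 1759^2 = 3094081 ≡ 1247 (mod 1879)
86^8 = (86^4)^2 ≡ 1247^2 = 1555009 ≡ 1076 (mod 1879)
86^16 = (86^8)^2 ≡ 1076^2 = 1157776 ≡ 312 (mod 1879)
86^32 = (86^16)^2 ≡ 312^2 = 97344 ≡ 1515 (mod 1879)
86^49 = 86^32 · 86^16 · 86^1 ≡ 1515 · 312 · 86 ≡ 194 (mod 1879).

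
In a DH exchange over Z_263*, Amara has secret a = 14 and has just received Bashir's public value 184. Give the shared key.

147

Shared key K = 184^14 mod 263.
184^1 ≡ 184 (mod 263)
184^2 = (184^1)^2 ≡ 184^2 = 33856 ≡ 192 (mod 263)
184^4 = (184^2)^2 ≡ 192^2 = 36864 ≡ 44 (mod 263)
184^8 = (184^4)^2 ≡ 44^2 = 1936 ≡ 95 (mod 263)
184^14 = 184^8 · 184^4 · 184^2 ≡ 95 · 44 · 192 ≡ 147 (mod 263).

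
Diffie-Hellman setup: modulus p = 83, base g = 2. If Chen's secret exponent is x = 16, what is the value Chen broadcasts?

Public value = 2^16 mod 83.
2^1 ≡ 2 (mod 83)
2^2 = (2^1)^2 ≡ 2^2 = 4 ≡ 4 (mod 83)
2^4 = (2^2)^2 ≡ 4^2 = 16 ≡ 16 (mod 83)
2^8 = (2^4)^2 ≡ 16^2 = 256 ≡ 7 (mod 83)
2^16 = (2^8)^2 ≡ 7^2 = 49 ≡ 49 (mod 83)

49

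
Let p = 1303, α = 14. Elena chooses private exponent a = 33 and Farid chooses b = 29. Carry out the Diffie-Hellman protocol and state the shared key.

Elena sends A = α^a mod p = 14^33 mod 1303.
14^1 ≡ 14 (mod 1303)
14^2 = (14^1)^2 ≡ 14^2 = 196 ≡ 196 (mod 1303)
14^4 = (14^2)^2 ≡ 196^2 = 38416 ≡ 629 (mod 1303)
14^8 = (14^4)^2 ≡ 629^2 = 395641 ≡ 832 (mod 1303)
14^16 = (14^8)^2 ≡ 832^2 = 692224 ≡ 331 (mod 1303)
14^32 = (14^16)^2 ≡ 331^2 = 109561 ≡ 109 (mod 1303)
14^33 = 14^32 · 14^1 ≡ 109 · 14 ≡ 223 (mod 1303).
So A = 223. Farid then computes K = A^b mod p = 223^29 mod 1303.
223^1 ≡ 223 (mod 1303)
223^2 = (223^1)^2 ≡ 223^2 = 49729 ≡ 215 (mod 1303)
223^4 = (223^2)^2 ≡ 215^2 = 46225 ≡ 620 (mod 1303)
223^8 = (223^4)^2 ≡ 620^2 = 384400 ≡ 15 (mod 1303)
223^16 = (223^8)^2 ≡ 15^2 = 225 ≡ 225 (mod 1303)
223^29 = 223^16 · 223^8 · 223^4 · 223^1 ≡ 225 · 15 · 620 · 223 ≡ 1049 (mod 1303).

1049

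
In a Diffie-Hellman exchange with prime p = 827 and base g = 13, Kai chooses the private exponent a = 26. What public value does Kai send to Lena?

768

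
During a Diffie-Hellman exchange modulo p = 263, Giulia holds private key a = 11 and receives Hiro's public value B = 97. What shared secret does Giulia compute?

212

Shared key K = 97^11 mod 263.
97^1 ≡ 97 (mod 263)
97^2 = (97^1)^2 ≡ 97^2 = 9409 ≡ 204 (mod 263)
97^4 = (97^2)^2 ≡ 204^2 = 41616 ≡ 62 (mod 263)
97^8 = (97^4)^2 ≡ 62^2 = 3844 ≡ 162 (mod 263)
97^11 = 97^8 · 97^2 · 97^1 ≡ 162 · 204 · 97 ≡ 212 (mod 263).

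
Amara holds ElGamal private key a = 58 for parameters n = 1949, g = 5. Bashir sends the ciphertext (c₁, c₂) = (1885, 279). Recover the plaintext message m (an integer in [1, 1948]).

692

Shared mask s = c₁^a mod n = 1885^58 mod 1949.
1885^1 ≡ 1885 (mod 1949)
1885^2 = (1885^1)^2 ≡ 1885^2 = 3553225 ≡ 198 (mod 1949)
1885^4 = (1885^2)^2 ≡ 198^2 = 39204 ≡ 224 (mod 1949)
1885^8 = (1885^4)^2 ≡ 224^2 = 50176 ≡ 1451 (mod 1949)
1885^16 = (1885^8)^2 ≡ 1451^2 = 2105401 ≡ 481 (mod 1949)
1885^32 = (1885^16)^2 ≡ 481^2 = 231361 ≡ 1379 (mod 1949)
1885^58 = 1885^32 · 1885^16 · 1885^8 · 1885^2 ≡ 1379 · 481 · 1451 · 198 ≡ 1265 (mod 1949).
So s = 1265; s⁻¹ ≡ 1211 (mod 1949).
m = c₂ · s⁻¹ mod 1949 = 279 · 1211 mod 1949 = 692.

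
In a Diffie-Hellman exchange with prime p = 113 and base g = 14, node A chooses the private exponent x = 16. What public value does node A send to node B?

30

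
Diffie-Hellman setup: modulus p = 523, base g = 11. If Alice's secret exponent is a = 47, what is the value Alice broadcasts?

387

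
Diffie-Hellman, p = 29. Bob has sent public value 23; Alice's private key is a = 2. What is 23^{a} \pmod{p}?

Shared key K = 23^2 mod 29.
23^1 ≡ 23 (mod 29)
23^2 = (23^1)^2 ≡ 23^2 = 529 ≡ 7 (mod 29)

7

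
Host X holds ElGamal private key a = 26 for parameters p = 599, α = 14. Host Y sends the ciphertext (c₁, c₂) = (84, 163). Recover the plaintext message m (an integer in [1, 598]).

Shared mask s = c₁^a mod p = 84^26 mod 599.
84^1 ≡ 84 (mod 599)
84^2 = (84^1)^2 ≡ 84^2 = 7056 ≡ 467 (mod 599)
84^4 = (84^2)^2 ≡ 467^2 = 218089 ≡ 53 (mod 599)
84^8 = (84^4)^2 ≡ 53^2 = 2809 ≡ 413 (mod 599)
84^16 = (84^8)^2 ≡ 413^2 = 170569 ≡ 453 (mod 599)
84^26 = 84^16 · 84^8 · 84^2 ≡ 453 · 413 · 467 ≡ 423 (mod 599).
So s = 423; s⁻¹ ≡ 405 (mod 599).
m = c₂ · s⁻¹ mod 599 = 163 · 405 mod 599 = 125.

125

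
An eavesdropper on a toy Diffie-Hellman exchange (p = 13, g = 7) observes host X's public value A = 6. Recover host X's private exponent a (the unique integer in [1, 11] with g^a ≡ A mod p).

7

Try successive powers of 7 modulo 13:
7^1 ≡ 7
7^2 ≡ 10
7^3 ≡ 5
7^4 ≡ 9
7^5 ≡ 11
7^6 ≡ 12
7^7 ≡ 6
Found: a = 7.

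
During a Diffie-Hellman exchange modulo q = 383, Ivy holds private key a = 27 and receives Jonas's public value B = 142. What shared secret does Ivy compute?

226

Shared key K = 142^27 mod 383.
142^1 ≡ 142 (mod 383)
142^2 = (142^1)^2 ≡ 142^2 = 20164 ≡ 248 (mod 383)
142^4 = (142^2)^2 ≡ 248^2 = 61504 ≡ 224 (mod 383)
142^8 = (142^4)^2 ≡ 224^2 = 50176 ≡ 3 (mod 383)
142^16 = (142^8)^2 ≡ 3^2 = 9 ≡ 9 (mod 383)
142^27 = 142^16 · 142^8 · 142^2 · 142^1 ≡ 9 · 3 · 248 · 142 ≡ 226 (mod 383).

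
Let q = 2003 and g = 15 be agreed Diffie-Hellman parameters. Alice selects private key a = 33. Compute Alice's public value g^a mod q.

1589

Public value = 15^33 mod 2003.
15^1 ≡ 15 (mod 2003)
15^2 = (15^1)^2 ≡ 15^2 = 225 ≡ 225 (mod 2003)
15^4 = (15^2)^2 ≡ 225^2 = 50625 ≡ 550 (mod 2003)
15^8 = (15^4)^2 ≡ 550^2 = 302500 ≡ 47 (mod 2003)
15^16 = (15^8)^2 ≡ 47^2 = 2209 ≡ 206 (mod 2003)
15^32 = (15^16)^2 ≡ 206^2 = 42436 ≡ 373 (mod 2003)
15^33 = 15^32 · 15^1 ≡ 373 · 15 ≡ 1589 (mod 2003).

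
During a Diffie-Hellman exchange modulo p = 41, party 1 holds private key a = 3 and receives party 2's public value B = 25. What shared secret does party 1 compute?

4

Shared key K = 25^3 mod 41.
25^1 ≡ 25 (mod 41)
25^2 = (25^1)^2 ≡ 25^2 = 625 ≡ 10 (mod 41)
25^3 = 25^2 · 25^1 ≡ 10 · 25 ≡ 4 (mod 41).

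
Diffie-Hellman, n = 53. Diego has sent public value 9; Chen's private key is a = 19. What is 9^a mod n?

Shared key K = 9^19 mod 53.
9^1 ≡ 9 (mod 53)
9^2 = (9^1)^2 ≡ 9^2 = 81 ≡ 28 (mod 53)
9^4 = (9^2)^2 ≡ 28^2 = 784 ≡ 42 (mod 53)
9^8 = (9^4)^2 ≡ 42^2 = 1764 ≡ 15 (mod 53)
9^16 = (9^8)^2 ≡ 15^2 = 225 ≡ 13 (mod 53)
9^19 = 9^16 · 9^2 · 9^1 ≡ 13 · 28 · 9 ≡ 43 (mod 53).

43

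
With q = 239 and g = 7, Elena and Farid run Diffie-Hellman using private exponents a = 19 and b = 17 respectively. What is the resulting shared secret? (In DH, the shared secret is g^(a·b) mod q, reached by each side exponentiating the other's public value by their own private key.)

Elena sends A = g^a mod q = 7^19 mod 239.
7^1 ≡ 7 (mod 239)
7^2 = (7^1)^2 ≡ 7^2 = 49 ≡ 49 (mod 239)
7^4 = (7^2)^2 ≡ 49^2 = 2401 ≡ 11 (mod 239)
7^8 = (7^4)^2 ≡ 11^2 = 121 ≡ 121 (mod 239)
7^16 = (7^8)^2 ≡ 121^2 = 14641 ≡ 62 (mod 239)
7^19 = 7^16 · 7^2 · 7^1 ≡ 62 · 49 · 7 ≡ 234 (mod 239).
So A = 234. Farid then computes K = A^b mod q = 234^17 mod 239.
234^1 ≡ 234 (mod 239)
234^2 = (234^1)^2 ≡ 234^2 = 54756 ≡ 25 (mod 239)
234^4 = (234^2)^2 ≡ 25^2 = 625 ≡ 147 (mod 239)
234^8 = (234^4)^2 ≡ 147^2 = 21609 ≡ 99 (mod 239)
234^16 = (234^8)^2 ≡ 99^2 = 9801 ≡ 2 (mod 239)
234^17 = 234^16 · 234^1 ≡ 2 · 234 ≡ 229 (mod 239).

229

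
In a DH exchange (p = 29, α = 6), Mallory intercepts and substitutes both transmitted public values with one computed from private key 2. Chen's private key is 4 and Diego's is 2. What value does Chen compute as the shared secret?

Chen receives Mallory's public value M = 6^2 mod 29 instead of the honest one.
6^1 ≡ 6 (mod 29)
6^2 = (6^1)^2 ≡ 6^2 = 36 ≡ 7 (mod 29)
So M = 7. Chen computes K = M^4 mod 29.
7^1 ≡ 7 (mod 29)
7^2 = (7^1)^2 ≡ 7^2 = 49 ≡ 20 (mod 29)
7^4 = (7^2)^2 ≡ 20^2 = 400 ≡ 23 (mod 29)

23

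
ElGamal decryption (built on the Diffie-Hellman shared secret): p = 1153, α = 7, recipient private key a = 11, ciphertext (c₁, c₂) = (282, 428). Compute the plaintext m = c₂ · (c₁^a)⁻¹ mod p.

643

Shared mask s = c₁^a mod p = 282^11 mod 1153.
282^1 ≡ 282 (mod 1153)
282^2 = (282^1)^2 ≡ 282^2 = 79524 ≡ 1120 (mod 1153)
282^4 = (282^2)^2 ≡ 1120^2 = 1254400 ≡ 1089 (mod 1153)
282^8 = (282^4)^2 ≡ 1089^2 = 1185921 ≡ 637 (mod 1153)
282^11 = 282^8 · 282^2 · 282^1 ≡ 637 · 1120 · 282 ≡ 804 (mod 1153).
So s = 804; s⁻¹ ≡ 446 (mod 1153).
m = c₂ · s⁻¹ mod 1153 = 428 · 446 mod 1153 = 643.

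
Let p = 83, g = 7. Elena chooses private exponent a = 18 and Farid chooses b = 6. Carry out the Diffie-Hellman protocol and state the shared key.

75

Farid sends B = g^b mod p = 7^6 mod 83.
7^1 ≡ 7 (mod 83)
7^2 = (7^1)^2 ≡ 7^2 = 49 ≡ 49 (mod 83)
7^4 = (7^2)^2 ≡ 49^2 = 2401 ≡ 77 (mod 83)
7^6 = 7^4 · 7^2 ≡ 77 · 49 ≡ 38 (mod 83).
So B = 38. Elena then computes K = B^a mod p = 38^18 mod 83.
38^1 ≡ 38 (mod 83)
38^2 = (38^1)^2 ≡ 38^2 = 1444 ≡ 33 (mod 83)
38^4 = (38^2)^2 ≡ 33^2 = 1089 ≡ 10 (mod 83)
38^8 = (38^4)^2 ≡ 10^2 = 100 ≡ 17 (mod 83)
38^16 = (38^8)^2 ≡ 17^2 = 289 ≡ 40 (mod 83)
38^18 = 38^16 · 38^2 ≡ 40 · 33 ≡ 75 (mod 83).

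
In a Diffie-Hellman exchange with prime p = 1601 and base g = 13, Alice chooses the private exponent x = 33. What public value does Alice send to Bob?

1588

Public value = 13^33 mod 1601.
13^1 ≡ 13 (mod 1601)
13^2 = (13^1)^2 ≡ 13^2 = 169 ≡ 169 (mod 1601)
13^4 = (13^2)^2 ≡ 169^2 = 28561 ≡ 1344 (mod 1601)
13^8 = (13^4)^2 ≡ 1344^2 = 1806336 ≡ 408 (mod 1601)
13^16 = (13^8)^2 ≡ 408^2 = 166464 ≡ 1561 (mod 1601)
13^32 = (13^16)^2 ≡ 1561^2 = 2436721 ≡ 1600 (mod 1601)
13^33 = 13^32 · 13^1 ≡ 1600 · 13 ≡ 1588 (mod 1601).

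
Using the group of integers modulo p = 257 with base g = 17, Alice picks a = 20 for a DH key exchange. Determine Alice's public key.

4

Public value = 17^{20} \pmod{257}.
17^1 ≡ 17 (mod 257)
17^2 = (17^1)^2 ≡ 17^2 = 289 ≡ 32 (mod 257)
17^4 = (17^2)^2 ≡ 32^2 = 1024 ≡ 253 (mod 257)
17^8 = (17^4)^2 ≡ 253^2 = 64009 ≡ 16 (mod 257)
17^16 = (17^8)^2 ≡ 16^2 = 256 ≡ 256 (mod 257)
17^20 = 17^16 · 17^4 ≡ 256 · 253 ≡ 4 (mod 257).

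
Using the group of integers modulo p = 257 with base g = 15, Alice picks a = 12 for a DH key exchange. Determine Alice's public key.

Public value = 15^12 (mod 257).
15^1 ≡ 15 (mod 257)
15^2 = (15^1)^2 ≡ 15^2 = 225 ≡ 225 (mod 257)
15^4 = (15^2)^2 ≡ 225^2 = 50625 ≡ 253 (mod 257)
15^8 = (15^4)^2 ≡ 253^2 = 64009 ≡ 16 (mod 257)
15^12 = 15^8 · 15^4 ≡ 16 · 253 ≡ 193 (mod 257).

193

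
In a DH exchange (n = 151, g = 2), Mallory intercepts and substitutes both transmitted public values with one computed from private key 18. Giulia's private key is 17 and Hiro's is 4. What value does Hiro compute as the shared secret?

19

Hiro receives Mallory's public value M = 2^18 mod 151 instead of the honest one.
2^1 ≡ 2 (mod 151)
2^2 = (2^1)^2 ≡ 2^2 = 4 ≡ 4 (mod 151)
2^4 = (2^2)^2 ≡ 4^2 = 16 ≡ 16 (mod 151)
2^8 = (2^4)^2 ≡ 16^2 = 256 ≡ 105 (mod 151)
2^16 = (2^8)^2 ≡ 105^2 = 11025 ≡ 2 (mod 151)
2^18 = 2^16 · 2^2 ≡ 2 · 4 ≡ 8 (mod 151).
So M = 8. Hiro computes K = M^4 mod 151.
8^1 ≡ 8 (mod 151)
8^2 = (8^1)^2 ≡ 8^2 = 64 ≡ 64 (mod 151)
8^4 = (8^2)^2 ≡ 64^2 = 4096 ≡ 19 (mod 151)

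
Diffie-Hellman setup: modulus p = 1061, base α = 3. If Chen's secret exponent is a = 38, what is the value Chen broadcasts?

138

Public value = 3^38 mod 1061.
3^1 ≡ 3 (mod 1061)
3^2 = (3^1)^2 ≡ 3^2 = 9 ≡ 9 (mod 1061)
3^4 = (3^2)^2 ≡ 9^2 = 81 ≡ 81 (mod 1061)
3^8 = (3^4)^2 ≡ 81^2 = 6561 ≡ 195 (mod 1061)
3^16 = (3^8)^2 ≡ 195^2 = 38025 ≡ 890 (mod 1061)
3^32 = (3^16)^2 ≡ 890^2 = 792100 ≡ 594 (mod 1061)
3^38 = 3^32 · 3^4 · 3^2 ≡ 594 · 81 · 9 ≡ 138 (mod 1061).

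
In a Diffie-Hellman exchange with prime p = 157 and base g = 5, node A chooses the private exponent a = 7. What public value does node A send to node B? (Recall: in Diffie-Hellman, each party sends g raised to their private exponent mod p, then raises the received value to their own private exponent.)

96

Public value = 5^{7} \pmod{157}.
5^1 ≡ 5 (mod 157)
5^2 = (5^1)^2 ≡ 5^2 = 25 ≡ 25 (mod 157)
5^4 = (5^2)^2 ≡ 25^2 = 625 ≡ 154 (mod 157)
5^7 = 5^4 · 5^2 · 5^1 ≡ 154 · 25 · 5 ≡ 96 (mod 157).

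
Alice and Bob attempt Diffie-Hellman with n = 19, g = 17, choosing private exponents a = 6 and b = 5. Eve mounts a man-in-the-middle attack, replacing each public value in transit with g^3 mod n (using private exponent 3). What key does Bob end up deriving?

7

Bob receives Eve's public value M = 17^3 mod 19 instead of the honest one.
17^1 ≡ 17 (mod 19)
17^2 = (17^1)^2 ≡ 17^2 = 289 ≡ 4 (mod 19)
17^3 = 17^2 · 17^1 ≡ 4 · 17 ≡ 11 (mod 19).
So M = 11. Bob computes K = M^5 mod 19.
11^1 ≡ 11 (mod 19)
11^2 = (11^1)^2 ≡ 11^2 = 121 ≡ 7 (mod 19)
11^4 = (11^2)^2 ≡ 7^2 = 49 ≡ 11 (mod 19)
11^5 = 11^4 · 11^1 ≡ 11 · 11 ≡ 7 (mod 19).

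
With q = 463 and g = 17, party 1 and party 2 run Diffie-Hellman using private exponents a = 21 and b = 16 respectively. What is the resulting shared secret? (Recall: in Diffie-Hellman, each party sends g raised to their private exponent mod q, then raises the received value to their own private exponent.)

15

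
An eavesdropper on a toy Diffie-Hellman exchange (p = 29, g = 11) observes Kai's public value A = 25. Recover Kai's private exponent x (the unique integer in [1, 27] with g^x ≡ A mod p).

Try successive powers of 11 modulo 29:
11^1 ≡ 11
11^2 ≡ 5
11^3 ≡ 26
11^4 ≡ 25
Found: x = 4.

4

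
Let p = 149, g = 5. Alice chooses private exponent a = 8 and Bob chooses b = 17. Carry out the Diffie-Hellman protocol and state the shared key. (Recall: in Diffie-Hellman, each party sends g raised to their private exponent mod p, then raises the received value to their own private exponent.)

19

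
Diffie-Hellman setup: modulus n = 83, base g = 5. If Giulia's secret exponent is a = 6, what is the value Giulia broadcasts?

Public value = 5^6 (mod 83).
5^1 ≡ 5 (mod 83)
5^2 = (5^1)^2 ≡ 5^2 = 25 ≡ 25 (mod 83)
5^4 = (5^2)^2 ≡ 25^2 = 625 ≡ 44 (mod 83)
5^6 = 5^4 · 5^2 ≡ 44 · 25 ≡ 21 (mod 83).

21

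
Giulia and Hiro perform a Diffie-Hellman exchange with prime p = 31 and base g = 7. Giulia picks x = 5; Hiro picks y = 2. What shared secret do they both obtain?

Giulia sends A = g^x mod p = 7^5 mod 31.
7^1 ≡ 7 (mod 31)
7^2 = (7^1)^2 ≡ 7^2 = 49 ≡ 18 (mod 31)
7^4 = (7^2)^2 ≡ 18^2 = 324 ≡ 14 (mod 31)
7^5 = 7^4 · 7^1 ≡ 14 · 7 ≡ 5 (mod 31).
So A = 5. Hiro then computes K = A^y mod p = 5^2 mod 31.
5^1 ≡ 5 (mod 31)
5^2 = (5^1)^2 ≡ 5^2 = 25 ≡ 25 (mod 31)

25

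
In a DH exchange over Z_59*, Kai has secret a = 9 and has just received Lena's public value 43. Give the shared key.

Shared key K = 43^9 mod 59.
43^1 ≡ 43 (mod 59)
43^2 = (43^1)^2 ≡ 43^2 = 1849 ≡ 20 (mod 59)
43^4 = (43^2)^2 ≡ 20^2 = 400 ≡ 46 (mod 59)
43^8 = (43^4)^2 ≡ 46^2 = 2116 ≡ 51 (mod 59)
43^9 = 43^8 · 43^1 ≡ 51 · 43 ≡ 10 (mod 59).

10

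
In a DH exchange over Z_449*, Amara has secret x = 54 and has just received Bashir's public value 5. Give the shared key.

Shared key K = 5^54 mod 449.
5^1 ≡ 5 (mod 449)
5^2 = (5^1)^2 ≡ 5^2 = 25 ≡ 25 (mod 449)
5^4 = (5^2)^2 ≡ 25^2 = 625 ≡ 176 (mod 449)
5^8 = (5^4)^2 ≡ 176^2 = 30976 ≡ 444 (mod 449)
5^16 = (5^8)^2 ≡ 444^2 = 197136 ≡ 25 (mod 449)
5^32 = (5^16)^2 ≡ 25^2 = 625 ≡ 176 (mod 449)
5^54 = 5^32 · 5^16 · 5^4 · 5^2 ≡ 176 · 25 · 176 · 25 ≡ 18 (mod 449).

18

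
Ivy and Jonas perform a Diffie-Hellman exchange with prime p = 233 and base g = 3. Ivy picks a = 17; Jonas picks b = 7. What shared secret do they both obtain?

206

Ivy sends A = g^a mod p = 3^17 mod 233.
3^1 ≡ 3 (mod 233)
3^2 = (3^1)^2 ≡ 3^2 = 9 ≡ 9 (mod 233)
3^4 = (3^2)^2 ≡ 9^2 = 81 ≡ 81 (mod 233)
3^8 = (3^4)^2 ≡ 81^2 = 6561 ≡ 37 (mod 233)
3^16 = (3^8)^2 ≡ 37^2 = 1369 ≡ 204 (mod 233)
3^17 = 3^16 · 3^1 ≡ 204 · 3 ≡ 146 (mod 233).
So A = 146. Jonas then computes K = A^b mod p = 146^7 mod 233.
146^1 ≡ 146 (mod 233)
146^2 = (146^1)^2 ≡ 146^2 = 21316 ≡ 113 (mod 233)
146^4 = (146^2)^2 ≡ 113^2 = 12769 ≡ 187 (mod 233)
146^7 = 146^4 · 146^2 · 146^1 ≡ 187 · 113 · 146 ≡ 206 (mod 233).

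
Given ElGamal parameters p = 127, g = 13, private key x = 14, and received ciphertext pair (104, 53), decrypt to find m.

40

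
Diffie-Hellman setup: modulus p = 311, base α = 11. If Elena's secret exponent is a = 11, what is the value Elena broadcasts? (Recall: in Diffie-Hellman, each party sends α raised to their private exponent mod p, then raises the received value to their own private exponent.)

41

Public value = 11^11 mod 311.
11^1 ≡ 11 (mod 311)
11^2 = (11^1)^2 ≡ 11^2 = 121 ≡ 121 (mod 311)
11^4 = (11^2)^2 ≡ 121^2 = 14641 ≡ 24 (mod 311)
11^8 = (11^4)^2 ≡ 24^2 = 576 ≡ 265 (mod 311)
11^11 = 11^8 · 11^2 · 11^1 ≡ 265 · 121 · 11 ≡ 41 (mod 311).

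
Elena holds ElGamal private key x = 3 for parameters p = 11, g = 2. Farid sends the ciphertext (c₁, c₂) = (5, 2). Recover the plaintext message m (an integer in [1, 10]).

Shared mask s = c₁^x mod p = 5^3 mod 11.
5^1 ≡ 5 (mod 11)
5^2 = (5^1)^2 ≡ 5^2 = 25 ≡ 3 (mod 11)
5^3 = 5^2 · 5^1 ≡ 3 · 5 ≡ 4 (mod 11).
So s = 4; s⁻¹ ≡ 3 (mod 11).
m = c₂ · s⁻¹ mod 11 = 2 · 3 mod 11 = 6.

6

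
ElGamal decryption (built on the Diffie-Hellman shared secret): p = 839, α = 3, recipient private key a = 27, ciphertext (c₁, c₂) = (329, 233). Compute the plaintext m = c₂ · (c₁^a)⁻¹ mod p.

Shared mask s = c₁^a mod p = 329^27 mod 839.
329^1 ≡ 329 (mod 839)
329^2 = (329^1)^2 ≡ 329^2 = 108241 ≡ 10 (mod 839)
329^4 = (329^2)^2 ≡ 10^2 = 100 ≡ 100 (mod 839)
329^8 = (329^4)^2 ≡ 100^2 = 10000 ≡ 771 (mod 839)
329^16 = (329^8)^2 ≡ 771^2 = 594441 ≡ 429 (mod 839)
329^27 = 329^16 · 329^8 · 329^2 · 329^1 ≡ 429 · 771 · 10 · 329 ≡ 686 (mod 839).
So s = 686; s⁻¹ ≡ 669 (mod 839).
m = c₂ · s⁻¹ mod 839 = 233 · 669 mod 839 = 662.

662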